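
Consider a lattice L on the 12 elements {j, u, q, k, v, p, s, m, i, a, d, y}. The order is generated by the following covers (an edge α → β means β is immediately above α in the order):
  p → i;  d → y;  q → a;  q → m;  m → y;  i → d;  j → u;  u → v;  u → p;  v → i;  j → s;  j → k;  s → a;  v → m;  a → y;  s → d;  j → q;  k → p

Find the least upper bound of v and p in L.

i

Common upper bounds of {v, p}: d, i, y.
The least among these is i.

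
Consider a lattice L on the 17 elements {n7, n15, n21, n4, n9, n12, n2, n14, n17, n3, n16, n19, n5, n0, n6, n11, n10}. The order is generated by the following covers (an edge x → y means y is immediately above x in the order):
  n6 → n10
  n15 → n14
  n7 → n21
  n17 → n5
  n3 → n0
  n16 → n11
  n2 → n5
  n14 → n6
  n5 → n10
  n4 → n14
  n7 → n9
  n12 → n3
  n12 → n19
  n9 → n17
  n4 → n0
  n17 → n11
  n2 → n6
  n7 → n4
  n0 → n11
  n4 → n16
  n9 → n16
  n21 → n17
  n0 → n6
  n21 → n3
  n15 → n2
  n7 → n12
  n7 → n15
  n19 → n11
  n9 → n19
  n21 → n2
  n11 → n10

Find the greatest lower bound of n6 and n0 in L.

n0

Common lower bounds of {n6, n0}: n0, n12, n21, n3, n4, n7.
The greatest among these is n0.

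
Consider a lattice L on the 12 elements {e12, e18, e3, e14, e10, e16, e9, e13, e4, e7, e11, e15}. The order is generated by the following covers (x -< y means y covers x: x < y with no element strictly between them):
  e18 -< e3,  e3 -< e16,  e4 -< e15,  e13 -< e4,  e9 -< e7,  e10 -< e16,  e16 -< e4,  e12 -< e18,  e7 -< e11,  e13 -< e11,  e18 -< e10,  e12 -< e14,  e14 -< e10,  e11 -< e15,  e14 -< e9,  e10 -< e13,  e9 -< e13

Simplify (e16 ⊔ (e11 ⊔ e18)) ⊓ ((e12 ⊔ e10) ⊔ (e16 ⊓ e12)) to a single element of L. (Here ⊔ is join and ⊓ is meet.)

e11 ∨ e18 = e11
e16 ∨ e11 = e15
e12 ∨ e10 = e10
e16 ∧ e12 = e12
e10 ∨ e12 = e10
e15 ∧ e10 = e10

e10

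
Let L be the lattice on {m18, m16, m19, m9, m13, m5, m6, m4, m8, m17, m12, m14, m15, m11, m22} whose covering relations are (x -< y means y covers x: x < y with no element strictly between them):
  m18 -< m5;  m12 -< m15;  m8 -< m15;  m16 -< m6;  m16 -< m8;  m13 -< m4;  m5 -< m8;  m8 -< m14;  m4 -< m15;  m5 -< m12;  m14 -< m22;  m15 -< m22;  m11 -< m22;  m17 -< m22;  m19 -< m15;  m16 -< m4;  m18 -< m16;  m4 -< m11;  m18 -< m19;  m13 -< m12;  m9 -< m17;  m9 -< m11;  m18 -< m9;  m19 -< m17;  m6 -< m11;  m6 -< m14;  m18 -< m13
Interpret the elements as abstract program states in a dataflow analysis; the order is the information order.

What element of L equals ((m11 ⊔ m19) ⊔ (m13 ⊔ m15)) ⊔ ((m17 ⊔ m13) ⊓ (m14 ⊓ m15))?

m11 ∨ m19 = m22
m13 ∨ m15 = m15
m22 ∨ m15 = m22
m17 ∨ m13 = m22
m14 ∧ m15 = m8
m22 ∧ m8 = m8
m22 ∨ m8 = m22

m22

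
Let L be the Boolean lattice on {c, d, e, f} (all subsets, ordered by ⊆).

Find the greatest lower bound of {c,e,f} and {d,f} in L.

Common lower bounds of {{c,e,f}, {d,f}}: {f}, {}.
The greatest among these is {f}.

{f}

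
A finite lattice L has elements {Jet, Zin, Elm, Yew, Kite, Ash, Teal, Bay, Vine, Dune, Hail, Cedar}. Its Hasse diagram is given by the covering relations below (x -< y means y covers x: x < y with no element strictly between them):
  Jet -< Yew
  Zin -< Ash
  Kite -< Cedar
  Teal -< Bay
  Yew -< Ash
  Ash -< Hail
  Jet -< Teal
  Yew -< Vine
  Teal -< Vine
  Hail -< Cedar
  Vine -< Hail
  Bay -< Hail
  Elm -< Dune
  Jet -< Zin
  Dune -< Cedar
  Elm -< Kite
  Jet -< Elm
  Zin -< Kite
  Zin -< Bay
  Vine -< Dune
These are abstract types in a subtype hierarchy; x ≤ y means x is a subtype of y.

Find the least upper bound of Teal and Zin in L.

Common upper bounds of {Teal, Zin}: Bay, Cedar, Hail.
The least among these is Bay.

Bay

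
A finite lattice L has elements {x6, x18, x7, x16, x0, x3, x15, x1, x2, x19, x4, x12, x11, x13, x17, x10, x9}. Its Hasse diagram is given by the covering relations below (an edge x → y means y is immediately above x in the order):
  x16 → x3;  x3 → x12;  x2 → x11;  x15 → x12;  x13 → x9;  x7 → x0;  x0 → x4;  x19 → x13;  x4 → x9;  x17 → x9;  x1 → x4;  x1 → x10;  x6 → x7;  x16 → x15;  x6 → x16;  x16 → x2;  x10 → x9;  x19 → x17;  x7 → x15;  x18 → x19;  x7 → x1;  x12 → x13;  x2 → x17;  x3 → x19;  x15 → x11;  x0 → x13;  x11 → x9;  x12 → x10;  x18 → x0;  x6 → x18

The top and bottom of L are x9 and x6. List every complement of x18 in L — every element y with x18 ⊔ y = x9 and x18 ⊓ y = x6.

x10, x11

Need y with x18 ∨ y = x9 and x18 ∧ y = x6.
Checking each element gives: x10, x11.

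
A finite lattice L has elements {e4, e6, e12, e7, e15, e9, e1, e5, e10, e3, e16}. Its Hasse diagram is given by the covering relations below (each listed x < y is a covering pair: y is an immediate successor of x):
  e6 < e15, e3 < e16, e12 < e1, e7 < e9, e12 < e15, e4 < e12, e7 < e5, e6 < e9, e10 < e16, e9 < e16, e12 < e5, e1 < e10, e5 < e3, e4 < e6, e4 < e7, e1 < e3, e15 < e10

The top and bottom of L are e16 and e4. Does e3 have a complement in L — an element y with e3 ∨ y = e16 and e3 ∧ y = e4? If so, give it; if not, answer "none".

e6

Need y with e3 ∨ y = e16 and e3 ∧ y = e4.
Checking each element gives: e6.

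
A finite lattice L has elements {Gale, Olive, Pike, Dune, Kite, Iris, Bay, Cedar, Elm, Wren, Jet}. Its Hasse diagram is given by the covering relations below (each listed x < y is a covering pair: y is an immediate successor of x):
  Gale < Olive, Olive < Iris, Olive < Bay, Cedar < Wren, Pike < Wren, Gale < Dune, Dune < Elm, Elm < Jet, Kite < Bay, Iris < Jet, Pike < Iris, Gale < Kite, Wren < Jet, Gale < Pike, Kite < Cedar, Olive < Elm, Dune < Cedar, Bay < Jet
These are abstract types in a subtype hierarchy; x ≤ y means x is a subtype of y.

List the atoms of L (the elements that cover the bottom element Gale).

The atoms are exactly the elements that cover Gale: Dune, Kite, Olive, Pike.

Dune, Kite, Olive, Pike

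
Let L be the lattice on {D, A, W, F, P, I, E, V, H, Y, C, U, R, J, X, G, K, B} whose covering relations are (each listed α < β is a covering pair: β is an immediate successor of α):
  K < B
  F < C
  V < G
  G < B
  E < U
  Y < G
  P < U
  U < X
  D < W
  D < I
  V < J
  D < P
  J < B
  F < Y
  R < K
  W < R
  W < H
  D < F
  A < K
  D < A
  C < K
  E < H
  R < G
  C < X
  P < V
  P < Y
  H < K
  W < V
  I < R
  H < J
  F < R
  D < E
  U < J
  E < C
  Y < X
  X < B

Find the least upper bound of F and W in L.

R

Common upper bounds of {F, W}: B, G, K, R.
The least among these is R.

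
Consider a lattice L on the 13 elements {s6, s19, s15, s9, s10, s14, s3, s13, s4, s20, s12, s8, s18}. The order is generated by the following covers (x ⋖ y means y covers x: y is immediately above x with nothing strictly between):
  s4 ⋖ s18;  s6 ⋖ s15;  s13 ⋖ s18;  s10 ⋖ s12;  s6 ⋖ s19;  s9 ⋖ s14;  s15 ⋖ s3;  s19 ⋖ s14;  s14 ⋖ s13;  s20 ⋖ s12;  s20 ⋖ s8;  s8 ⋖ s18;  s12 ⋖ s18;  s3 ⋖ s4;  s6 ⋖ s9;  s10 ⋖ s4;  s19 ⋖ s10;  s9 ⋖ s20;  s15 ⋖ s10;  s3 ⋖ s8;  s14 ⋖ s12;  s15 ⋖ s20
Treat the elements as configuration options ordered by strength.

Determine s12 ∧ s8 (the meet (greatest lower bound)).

s20

Common lower bounds of {s12, s8}: s15, s20, s6, s9.
The greatest among these is s20.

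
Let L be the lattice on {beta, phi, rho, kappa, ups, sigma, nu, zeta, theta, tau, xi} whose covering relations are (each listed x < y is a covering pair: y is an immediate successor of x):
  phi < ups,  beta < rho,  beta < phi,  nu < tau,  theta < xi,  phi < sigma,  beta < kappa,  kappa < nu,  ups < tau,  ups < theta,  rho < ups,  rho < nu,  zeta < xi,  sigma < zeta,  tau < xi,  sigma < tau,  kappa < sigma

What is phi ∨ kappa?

sigma

Common upper bounds of {phi, kappa}: sigma, tau, xi, zeta.
The least among these is sigma.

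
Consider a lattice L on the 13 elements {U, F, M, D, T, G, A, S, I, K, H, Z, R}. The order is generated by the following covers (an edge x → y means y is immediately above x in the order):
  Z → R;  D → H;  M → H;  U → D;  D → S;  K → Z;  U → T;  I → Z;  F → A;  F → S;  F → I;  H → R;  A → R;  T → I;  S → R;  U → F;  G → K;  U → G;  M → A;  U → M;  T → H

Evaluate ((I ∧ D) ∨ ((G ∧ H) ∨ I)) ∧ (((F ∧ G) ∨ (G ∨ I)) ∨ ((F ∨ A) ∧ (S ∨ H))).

I ∧ D = U
G ∧ H = U
U ∨ I = I
U ∨ I = I
F ∧ G = U
G ∨ I = Z
U ∨ Z = Z
F ∨ A = A
S ∨ H = R
A ∧ R = A
Z ∨ A = R
I ∧ R = I

I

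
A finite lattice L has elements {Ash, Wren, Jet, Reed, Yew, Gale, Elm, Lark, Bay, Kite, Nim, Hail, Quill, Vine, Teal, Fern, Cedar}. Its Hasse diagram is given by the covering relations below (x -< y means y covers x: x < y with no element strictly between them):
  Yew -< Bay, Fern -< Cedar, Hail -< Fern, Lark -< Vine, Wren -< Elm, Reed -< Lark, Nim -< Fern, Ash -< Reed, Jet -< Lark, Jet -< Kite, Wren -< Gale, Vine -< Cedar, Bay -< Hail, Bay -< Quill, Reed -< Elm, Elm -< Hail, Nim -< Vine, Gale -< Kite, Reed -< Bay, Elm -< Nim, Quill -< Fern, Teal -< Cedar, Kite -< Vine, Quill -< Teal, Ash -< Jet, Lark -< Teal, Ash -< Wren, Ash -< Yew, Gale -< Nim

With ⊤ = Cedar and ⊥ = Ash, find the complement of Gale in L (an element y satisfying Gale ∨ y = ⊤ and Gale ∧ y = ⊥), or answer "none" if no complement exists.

Teal

Need y with Gale ∨ y = Cedar and Gale ∧ y = Ash.
Checking each element gives: Teal.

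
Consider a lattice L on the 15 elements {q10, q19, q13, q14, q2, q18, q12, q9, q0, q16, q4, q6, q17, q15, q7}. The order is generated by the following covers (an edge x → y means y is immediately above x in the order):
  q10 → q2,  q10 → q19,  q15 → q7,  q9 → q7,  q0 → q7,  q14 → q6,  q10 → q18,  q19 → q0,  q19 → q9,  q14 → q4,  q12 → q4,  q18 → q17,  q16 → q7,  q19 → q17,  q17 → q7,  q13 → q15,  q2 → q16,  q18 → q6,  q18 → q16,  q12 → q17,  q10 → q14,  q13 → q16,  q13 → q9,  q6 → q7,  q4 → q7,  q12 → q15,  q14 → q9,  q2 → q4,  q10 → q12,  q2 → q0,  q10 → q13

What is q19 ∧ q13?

Common lower bounds of {q19, q13}: q10.
The greatest among these is q10.

q10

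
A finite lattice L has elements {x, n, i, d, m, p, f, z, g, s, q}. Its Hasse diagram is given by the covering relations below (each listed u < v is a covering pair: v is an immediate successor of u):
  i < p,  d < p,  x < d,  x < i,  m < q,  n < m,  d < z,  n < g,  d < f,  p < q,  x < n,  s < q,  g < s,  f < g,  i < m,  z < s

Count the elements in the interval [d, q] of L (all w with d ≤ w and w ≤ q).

The interval [d, q] = {d, f, g, p, q, s, z}, which has 7 elements.

7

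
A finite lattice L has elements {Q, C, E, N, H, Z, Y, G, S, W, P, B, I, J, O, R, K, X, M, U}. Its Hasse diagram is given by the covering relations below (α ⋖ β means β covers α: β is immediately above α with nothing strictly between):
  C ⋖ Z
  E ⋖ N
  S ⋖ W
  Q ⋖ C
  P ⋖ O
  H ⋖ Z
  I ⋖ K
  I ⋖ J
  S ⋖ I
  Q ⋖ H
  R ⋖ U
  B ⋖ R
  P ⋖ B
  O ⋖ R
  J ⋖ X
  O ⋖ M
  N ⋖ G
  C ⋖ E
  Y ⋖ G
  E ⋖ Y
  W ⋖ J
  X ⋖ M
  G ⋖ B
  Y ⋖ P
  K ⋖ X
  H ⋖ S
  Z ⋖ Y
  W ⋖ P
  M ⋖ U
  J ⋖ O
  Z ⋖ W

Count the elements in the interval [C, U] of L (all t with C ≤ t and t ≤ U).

The interval [C, U] = {B, C, E, G, J, M, N, O, P, R, U, W, X, Y, Z}, which has 15 elements.

15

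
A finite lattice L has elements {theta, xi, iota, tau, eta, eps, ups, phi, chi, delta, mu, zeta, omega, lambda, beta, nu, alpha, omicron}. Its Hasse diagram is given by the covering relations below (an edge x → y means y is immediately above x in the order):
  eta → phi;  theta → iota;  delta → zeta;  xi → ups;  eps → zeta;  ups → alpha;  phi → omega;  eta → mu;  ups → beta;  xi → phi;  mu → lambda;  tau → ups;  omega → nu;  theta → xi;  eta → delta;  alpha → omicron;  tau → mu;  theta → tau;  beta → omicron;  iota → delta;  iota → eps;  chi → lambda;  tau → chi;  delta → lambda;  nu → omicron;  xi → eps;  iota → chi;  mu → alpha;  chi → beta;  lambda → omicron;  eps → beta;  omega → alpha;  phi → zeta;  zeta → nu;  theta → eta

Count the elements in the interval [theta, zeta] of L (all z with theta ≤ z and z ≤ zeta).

The interval [theta, zeta] = {delta, eps, eta, iota, phi, theta, xi, zeta}, which has 8 elements.

8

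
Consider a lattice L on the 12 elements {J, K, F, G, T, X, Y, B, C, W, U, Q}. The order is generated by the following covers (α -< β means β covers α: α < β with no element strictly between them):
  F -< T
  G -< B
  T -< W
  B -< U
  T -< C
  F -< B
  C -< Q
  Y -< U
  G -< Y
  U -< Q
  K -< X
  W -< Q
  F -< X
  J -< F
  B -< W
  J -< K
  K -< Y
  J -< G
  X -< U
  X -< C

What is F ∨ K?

X

Common upper bounds of {F, K}: C, Q, U, X.
The least among these is X.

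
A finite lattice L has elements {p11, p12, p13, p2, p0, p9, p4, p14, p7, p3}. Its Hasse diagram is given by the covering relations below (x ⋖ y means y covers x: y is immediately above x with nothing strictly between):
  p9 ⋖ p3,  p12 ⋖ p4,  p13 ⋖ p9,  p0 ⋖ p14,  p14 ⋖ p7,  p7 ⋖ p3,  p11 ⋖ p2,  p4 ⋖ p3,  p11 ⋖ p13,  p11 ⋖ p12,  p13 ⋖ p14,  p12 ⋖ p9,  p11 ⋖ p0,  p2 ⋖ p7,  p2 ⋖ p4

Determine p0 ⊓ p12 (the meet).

p11

Common lower bounds of {p0, p12}: p11.
The greatest among these is p11.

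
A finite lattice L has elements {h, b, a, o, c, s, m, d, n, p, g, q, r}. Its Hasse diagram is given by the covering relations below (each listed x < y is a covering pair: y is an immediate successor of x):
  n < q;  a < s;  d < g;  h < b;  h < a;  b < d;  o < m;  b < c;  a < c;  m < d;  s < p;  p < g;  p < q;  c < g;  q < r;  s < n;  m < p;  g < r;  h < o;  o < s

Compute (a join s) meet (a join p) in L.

s

a ∨ s = s
a ∨ p = p
s ∧ p = s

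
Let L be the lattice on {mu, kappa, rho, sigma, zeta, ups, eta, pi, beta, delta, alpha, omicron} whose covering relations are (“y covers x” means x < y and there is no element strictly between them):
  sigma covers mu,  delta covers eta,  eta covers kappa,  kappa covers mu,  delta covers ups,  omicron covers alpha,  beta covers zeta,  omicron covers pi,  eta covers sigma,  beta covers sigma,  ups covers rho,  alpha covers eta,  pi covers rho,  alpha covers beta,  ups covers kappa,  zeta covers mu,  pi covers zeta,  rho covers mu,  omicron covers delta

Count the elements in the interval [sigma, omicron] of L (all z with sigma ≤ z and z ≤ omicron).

The interval [sigma, omicron] = {alpha, beta, delta, eta, omicron, sigma}, which has 6 elements.

6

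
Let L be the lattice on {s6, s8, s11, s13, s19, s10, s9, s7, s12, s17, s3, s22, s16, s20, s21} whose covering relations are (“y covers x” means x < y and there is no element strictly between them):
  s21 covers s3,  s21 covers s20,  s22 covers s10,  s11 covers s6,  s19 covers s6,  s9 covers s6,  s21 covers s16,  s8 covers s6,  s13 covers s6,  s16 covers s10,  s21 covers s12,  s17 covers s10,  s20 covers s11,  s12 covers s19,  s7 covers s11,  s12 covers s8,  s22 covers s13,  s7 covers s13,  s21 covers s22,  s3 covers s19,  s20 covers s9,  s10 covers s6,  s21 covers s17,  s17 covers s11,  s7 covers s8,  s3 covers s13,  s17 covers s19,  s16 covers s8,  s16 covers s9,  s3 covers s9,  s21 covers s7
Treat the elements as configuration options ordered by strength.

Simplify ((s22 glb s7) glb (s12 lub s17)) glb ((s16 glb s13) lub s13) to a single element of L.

s13

s22 ∧ s7 = s13
s12 ∨ s17 = s21
s13 ∧ s21 = s13
s16 ∧ s13 = s6
s6 ∨ s13 = s13
s13 ∧ s13 = s13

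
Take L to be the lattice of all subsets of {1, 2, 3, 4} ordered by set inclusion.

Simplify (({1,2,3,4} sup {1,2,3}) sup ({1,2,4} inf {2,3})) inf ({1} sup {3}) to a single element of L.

{1,2,3,4} ∨ {1,2,3} = {1,2,3,4}
{1,2,4} ∧ {2,3} = {2}
{1,2,3,4} ∨ {2} = {1,2,3,4}
{1} ∨ {3} = {1,3}
{1,2,3,4} ∧ {1,3} = {1,3}

{1,3}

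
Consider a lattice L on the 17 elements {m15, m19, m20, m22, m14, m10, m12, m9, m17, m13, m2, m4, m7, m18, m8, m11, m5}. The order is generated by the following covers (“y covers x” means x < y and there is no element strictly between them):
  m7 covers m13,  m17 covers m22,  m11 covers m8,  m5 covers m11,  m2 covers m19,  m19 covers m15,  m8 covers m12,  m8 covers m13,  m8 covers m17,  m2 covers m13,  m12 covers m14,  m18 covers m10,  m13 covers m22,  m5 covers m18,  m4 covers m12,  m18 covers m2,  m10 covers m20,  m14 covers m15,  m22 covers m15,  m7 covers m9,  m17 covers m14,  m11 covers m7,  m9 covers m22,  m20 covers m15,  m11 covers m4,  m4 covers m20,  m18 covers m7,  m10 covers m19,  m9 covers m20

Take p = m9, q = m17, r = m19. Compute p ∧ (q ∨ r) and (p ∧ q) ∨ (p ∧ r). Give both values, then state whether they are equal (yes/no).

q ∨ r = m5, so p ∧ (q ∨ r) = m9 ∧ m5 = m9.
p ∧ q = m22 and p ∧ r = m15, so (p ∧ q) ∨ (p ∧ r) = m22 ∨ m15 = m22.
Equal: no.

m9; m22; no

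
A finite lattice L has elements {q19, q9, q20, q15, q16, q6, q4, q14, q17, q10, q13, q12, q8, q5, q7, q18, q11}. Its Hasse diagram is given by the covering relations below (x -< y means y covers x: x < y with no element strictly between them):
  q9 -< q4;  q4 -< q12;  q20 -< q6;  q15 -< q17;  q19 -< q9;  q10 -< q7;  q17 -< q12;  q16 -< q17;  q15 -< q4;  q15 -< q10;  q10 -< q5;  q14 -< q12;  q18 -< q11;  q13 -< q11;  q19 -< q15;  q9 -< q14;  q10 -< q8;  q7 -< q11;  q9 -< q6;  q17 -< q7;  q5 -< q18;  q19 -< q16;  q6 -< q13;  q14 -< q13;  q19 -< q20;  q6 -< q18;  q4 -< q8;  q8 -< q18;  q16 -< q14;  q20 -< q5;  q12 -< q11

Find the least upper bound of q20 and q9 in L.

q6

Common upper bounds of {q20, q9}: q11, q13, q18, q6.
The least among these is q6.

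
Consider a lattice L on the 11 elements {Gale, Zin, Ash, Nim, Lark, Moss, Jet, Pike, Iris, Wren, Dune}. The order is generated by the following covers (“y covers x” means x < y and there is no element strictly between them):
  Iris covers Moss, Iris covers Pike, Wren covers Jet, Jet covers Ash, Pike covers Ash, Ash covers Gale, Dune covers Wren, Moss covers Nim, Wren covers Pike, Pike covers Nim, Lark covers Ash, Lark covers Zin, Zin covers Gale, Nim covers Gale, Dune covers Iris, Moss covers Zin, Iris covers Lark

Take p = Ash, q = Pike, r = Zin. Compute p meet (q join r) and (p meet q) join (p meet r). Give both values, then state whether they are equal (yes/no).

q join r = Iris, so p meet (q join r) = Ash meet Iris = Ash.
p meet q = Ash and p meet r = Gale, so (p meet q) join (p meet r) = Ash join Gale = Ash.
Equal: yes.

Ash; Ash; yes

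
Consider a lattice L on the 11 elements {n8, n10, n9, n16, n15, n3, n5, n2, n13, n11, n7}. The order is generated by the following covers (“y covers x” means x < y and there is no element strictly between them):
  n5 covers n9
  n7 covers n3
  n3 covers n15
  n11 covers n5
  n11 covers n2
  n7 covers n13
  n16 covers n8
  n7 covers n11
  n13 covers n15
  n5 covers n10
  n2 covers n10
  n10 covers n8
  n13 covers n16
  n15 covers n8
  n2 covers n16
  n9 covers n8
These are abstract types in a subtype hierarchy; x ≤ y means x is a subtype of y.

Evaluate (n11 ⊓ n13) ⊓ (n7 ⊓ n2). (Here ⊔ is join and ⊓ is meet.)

n16

n11 ∧ n13 = n16
n7 ∧ n2 = n2
n16 ∧ n2 = n16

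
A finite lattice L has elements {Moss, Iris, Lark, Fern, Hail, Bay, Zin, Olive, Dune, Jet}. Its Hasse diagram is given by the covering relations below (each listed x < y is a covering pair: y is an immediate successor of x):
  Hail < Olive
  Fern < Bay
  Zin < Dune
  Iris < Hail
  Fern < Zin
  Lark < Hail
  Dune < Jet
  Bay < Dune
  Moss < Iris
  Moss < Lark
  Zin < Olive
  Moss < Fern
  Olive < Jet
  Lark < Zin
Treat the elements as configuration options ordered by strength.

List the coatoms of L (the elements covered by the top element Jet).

Dune, Olive

The coatoms are exactly the elements covered by Jet: Dune, Olive.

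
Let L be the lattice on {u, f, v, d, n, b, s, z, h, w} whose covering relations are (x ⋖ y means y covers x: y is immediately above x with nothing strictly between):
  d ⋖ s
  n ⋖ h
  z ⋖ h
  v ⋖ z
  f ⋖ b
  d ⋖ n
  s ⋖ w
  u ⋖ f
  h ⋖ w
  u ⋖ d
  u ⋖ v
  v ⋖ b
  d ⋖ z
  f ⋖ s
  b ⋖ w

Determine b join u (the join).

Common upper bounds of {b, u}: b, w.
The least among these is b.

b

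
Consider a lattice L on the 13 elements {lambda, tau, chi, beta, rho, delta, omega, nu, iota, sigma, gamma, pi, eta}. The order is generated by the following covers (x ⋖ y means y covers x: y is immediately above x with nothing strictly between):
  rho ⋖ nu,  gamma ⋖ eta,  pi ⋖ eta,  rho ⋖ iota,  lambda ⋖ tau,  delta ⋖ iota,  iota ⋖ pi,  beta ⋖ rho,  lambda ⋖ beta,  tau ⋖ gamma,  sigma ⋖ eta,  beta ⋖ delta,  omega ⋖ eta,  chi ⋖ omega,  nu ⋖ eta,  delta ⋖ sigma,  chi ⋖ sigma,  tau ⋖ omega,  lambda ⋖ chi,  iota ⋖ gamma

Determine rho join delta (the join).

Common upper bounds of {rho, delta}: eta, gamma, iota, pi.
The least among these is iota.

iota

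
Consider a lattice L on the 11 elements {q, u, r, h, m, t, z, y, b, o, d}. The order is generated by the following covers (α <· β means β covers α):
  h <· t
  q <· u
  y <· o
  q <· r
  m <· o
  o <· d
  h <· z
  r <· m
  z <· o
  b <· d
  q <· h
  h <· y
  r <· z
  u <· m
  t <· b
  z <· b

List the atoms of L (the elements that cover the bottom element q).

The atoms are exactly the elements that cover q: h, r, u.

h, r, u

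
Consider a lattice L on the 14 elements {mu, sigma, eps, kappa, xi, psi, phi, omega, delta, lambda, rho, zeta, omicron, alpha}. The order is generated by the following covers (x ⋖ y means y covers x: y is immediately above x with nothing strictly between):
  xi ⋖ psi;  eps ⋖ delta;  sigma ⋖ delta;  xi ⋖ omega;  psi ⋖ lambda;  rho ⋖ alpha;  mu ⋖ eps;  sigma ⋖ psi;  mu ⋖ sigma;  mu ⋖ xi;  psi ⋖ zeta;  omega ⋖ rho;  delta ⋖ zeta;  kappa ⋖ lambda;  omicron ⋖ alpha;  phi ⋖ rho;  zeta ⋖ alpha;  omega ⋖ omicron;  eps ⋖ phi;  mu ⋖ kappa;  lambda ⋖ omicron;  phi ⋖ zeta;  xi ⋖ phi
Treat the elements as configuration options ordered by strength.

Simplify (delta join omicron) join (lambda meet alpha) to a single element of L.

delta ∨ omicron = alpha
lambda ∧ alpha = lambda
alpha ∨ lambda = alpha

alpha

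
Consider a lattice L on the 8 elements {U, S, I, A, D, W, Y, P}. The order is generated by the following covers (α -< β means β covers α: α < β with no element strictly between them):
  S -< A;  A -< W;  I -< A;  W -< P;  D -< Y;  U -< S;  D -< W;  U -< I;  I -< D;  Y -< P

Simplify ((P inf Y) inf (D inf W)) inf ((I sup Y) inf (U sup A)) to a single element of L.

I

P ∧ Y = Y
D ∧ W = D
Y ∧ D = D
I ∨ Y = Y
U ∨ A = A
Y ∧ A = I
D ∧ I = I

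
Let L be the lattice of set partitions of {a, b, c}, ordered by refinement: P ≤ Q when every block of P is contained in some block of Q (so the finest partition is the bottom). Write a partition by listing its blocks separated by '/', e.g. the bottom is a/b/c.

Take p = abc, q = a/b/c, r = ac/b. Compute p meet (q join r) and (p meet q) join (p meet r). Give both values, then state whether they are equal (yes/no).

q join r = ac/b, so p meet (q join r) = abc meet ac/b = ac/b.
p meet q = a/b/c and p meet r = ac/b, so (p meet q) join (p meet r) = a/b/c join ac/b = ac/b.
Equal: yes.

ac/b; ac/b; yes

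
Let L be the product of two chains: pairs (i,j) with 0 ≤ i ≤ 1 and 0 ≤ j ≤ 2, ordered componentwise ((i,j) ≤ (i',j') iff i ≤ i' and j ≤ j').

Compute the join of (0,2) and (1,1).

(1,2)

Common upper bounds of {(0,2), (1,1)}: (1,2).
The least among these is (1,2).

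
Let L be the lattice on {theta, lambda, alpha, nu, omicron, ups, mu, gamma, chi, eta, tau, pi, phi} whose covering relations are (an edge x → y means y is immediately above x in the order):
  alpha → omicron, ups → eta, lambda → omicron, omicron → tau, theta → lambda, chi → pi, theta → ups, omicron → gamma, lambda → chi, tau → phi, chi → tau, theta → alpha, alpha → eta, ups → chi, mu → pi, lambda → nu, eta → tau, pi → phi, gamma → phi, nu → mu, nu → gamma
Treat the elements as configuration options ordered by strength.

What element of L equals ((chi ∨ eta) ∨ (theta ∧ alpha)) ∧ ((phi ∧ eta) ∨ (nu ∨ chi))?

tau

chi ∨ eta = tau
theta ∧ alpha = theta
tau ∨ theta = tau
phi ∧ eta = eta
nu ∨ chi = pi
eta ∨ pi = phi
tau ∧ phi = tau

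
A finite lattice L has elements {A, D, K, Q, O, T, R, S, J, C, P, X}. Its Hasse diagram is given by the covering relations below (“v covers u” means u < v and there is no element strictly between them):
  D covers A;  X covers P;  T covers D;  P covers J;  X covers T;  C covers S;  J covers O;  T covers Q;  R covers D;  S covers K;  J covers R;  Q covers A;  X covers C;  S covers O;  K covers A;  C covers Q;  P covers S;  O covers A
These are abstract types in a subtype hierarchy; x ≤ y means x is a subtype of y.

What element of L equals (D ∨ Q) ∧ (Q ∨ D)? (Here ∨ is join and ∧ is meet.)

D ∨ Q = T
Q ∨ D = T
T ∧ T = T

T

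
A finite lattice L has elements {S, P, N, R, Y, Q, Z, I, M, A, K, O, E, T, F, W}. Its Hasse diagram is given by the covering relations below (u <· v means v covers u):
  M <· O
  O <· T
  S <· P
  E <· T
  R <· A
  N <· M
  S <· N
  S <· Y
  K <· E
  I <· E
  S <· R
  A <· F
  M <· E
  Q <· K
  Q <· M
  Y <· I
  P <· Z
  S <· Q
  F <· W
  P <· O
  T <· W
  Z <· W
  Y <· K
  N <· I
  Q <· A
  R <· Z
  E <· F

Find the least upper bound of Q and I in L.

E

Common upper bounds of {Q, I}: E, F, T, W.
The least among these is E.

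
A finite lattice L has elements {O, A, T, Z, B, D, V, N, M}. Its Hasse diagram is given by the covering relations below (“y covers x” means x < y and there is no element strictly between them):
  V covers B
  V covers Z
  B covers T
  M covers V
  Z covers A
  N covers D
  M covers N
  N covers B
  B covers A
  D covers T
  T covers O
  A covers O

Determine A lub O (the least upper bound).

A

Common upper bounds of {A, O}: A, B, M, N, V, Z.
The least among these is A.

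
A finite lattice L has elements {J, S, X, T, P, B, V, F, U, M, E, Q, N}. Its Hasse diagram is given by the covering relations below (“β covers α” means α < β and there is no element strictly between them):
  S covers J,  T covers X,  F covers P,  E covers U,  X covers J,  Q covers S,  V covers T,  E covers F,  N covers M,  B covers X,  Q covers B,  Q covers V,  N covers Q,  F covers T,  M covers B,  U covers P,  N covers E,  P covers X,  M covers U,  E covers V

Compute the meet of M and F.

Common lower bounds of {M, F}: J, P, X.
The greatest among these is P.

P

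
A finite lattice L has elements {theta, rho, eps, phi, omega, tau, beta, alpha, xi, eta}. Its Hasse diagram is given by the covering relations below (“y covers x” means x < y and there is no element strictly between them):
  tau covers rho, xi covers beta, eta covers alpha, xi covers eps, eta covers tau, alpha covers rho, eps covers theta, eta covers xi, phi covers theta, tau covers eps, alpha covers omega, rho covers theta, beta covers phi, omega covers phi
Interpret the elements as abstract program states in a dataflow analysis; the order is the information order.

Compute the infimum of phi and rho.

theta

Common lower bounds of {phi, rho}: theta.
The greatest among these is theta.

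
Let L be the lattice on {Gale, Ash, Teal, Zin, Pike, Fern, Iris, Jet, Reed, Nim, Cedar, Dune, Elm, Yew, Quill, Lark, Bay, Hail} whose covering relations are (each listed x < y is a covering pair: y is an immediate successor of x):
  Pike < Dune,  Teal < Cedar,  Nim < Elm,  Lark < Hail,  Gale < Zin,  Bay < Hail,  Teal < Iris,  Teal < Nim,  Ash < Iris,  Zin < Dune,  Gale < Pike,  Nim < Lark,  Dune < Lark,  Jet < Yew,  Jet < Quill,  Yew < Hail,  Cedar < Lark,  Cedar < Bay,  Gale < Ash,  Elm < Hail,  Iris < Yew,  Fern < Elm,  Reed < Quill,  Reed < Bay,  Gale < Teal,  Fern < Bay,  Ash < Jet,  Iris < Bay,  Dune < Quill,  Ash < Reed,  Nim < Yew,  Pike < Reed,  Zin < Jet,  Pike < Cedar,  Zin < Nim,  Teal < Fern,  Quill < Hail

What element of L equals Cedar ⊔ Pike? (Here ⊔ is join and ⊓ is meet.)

Cedar

Cedar ∨ Pike = Cedar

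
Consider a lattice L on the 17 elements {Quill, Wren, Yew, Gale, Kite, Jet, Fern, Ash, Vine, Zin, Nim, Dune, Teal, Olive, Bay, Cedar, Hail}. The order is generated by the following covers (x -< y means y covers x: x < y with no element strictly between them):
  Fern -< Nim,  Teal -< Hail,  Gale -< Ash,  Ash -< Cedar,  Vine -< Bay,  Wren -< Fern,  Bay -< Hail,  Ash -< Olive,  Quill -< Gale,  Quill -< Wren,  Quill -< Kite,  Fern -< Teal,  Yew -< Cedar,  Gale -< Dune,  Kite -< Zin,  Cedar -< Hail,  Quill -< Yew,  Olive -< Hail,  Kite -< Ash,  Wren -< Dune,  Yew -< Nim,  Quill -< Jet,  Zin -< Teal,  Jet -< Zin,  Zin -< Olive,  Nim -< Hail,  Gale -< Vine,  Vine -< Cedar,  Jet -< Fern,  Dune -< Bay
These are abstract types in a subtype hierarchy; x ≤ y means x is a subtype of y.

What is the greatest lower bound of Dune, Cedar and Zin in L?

Quill

Common lower bounds of {Dune, Cedar, Zin}: Quill.
The greatest among these is Quill.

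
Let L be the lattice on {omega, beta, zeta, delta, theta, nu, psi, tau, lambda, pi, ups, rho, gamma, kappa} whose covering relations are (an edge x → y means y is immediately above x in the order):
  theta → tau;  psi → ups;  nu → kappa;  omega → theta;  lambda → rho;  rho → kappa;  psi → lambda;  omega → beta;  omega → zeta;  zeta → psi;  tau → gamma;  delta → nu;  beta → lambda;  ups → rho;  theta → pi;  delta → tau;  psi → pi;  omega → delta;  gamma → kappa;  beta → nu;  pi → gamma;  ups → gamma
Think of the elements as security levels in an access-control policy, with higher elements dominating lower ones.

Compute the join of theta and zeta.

pi

Common upper bounds of {theta, zeta}: gamma, kappa, pi.
The least among these is pi.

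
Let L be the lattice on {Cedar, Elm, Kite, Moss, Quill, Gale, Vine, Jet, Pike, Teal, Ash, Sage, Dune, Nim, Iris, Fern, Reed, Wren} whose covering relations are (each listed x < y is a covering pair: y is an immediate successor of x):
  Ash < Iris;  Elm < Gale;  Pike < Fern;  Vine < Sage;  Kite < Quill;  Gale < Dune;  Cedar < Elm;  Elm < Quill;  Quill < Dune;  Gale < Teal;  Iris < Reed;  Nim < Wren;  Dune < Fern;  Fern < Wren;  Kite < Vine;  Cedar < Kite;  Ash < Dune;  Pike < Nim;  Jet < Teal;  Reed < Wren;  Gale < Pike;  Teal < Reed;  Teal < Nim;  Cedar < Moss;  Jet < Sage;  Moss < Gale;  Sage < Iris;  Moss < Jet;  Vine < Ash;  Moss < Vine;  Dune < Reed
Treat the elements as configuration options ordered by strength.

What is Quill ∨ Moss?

Common upper bounds of {Quill, Moss}: Dune, Fern, Reed, Wren.
The least among these is Dune.

Dune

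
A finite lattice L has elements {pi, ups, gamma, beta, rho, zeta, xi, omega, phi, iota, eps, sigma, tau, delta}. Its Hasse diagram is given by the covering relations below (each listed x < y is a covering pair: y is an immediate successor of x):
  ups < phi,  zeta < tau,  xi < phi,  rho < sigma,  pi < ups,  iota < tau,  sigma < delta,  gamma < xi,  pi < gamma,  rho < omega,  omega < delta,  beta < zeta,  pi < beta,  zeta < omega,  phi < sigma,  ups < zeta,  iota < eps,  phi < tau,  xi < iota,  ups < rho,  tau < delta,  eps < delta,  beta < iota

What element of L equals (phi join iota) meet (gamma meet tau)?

gamma

phi ∨ iota = tau
gamma ∧ tau = gamma
tau ∧ gamma = gamma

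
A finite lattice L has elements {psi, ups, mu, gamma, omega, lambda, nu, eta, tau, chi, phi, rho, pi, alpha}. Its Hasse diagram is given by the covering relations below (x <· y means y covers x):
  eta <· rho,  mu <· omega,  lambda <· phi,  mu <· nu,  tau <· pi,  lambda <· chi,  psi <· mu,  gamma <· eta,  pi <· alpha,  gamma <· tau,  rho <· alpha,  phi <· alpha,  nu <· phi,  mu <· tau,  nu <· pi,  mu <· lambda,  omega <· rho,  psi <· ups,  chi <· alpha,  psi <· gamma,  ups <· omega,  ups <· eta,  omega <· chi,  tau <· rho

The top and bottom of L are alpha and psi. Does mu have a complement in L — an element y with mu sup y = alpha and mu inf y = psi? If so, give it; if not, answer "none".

For every candidate y, either mu ∨ y ≠ alpha or mu ∧ y ≠ psi; no complement exists.

none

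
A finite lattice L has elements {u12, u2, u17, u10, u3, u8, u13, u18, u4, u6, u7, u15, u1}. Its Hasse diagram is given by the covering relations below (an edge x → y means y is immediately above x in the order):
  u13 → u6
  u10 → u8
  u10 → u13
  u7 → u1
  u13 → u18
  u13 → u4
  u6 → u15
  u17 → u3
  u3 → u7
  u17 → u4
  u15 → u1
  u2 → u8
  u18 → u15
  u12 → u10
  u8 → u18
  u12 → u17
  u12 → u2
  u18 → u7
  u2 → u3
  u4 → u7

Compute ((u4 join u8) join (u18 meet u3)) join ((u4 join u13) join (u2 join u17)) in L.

u4 ∨ u8 = u7
u18 ∧ u3 = u2
u7 ∨ u2 = u7
u4 ∨ u13 = u4
u2 ∨ u17 = u3
u4 ∨ u3 = u7
u7 ∨ u7 = u7

u7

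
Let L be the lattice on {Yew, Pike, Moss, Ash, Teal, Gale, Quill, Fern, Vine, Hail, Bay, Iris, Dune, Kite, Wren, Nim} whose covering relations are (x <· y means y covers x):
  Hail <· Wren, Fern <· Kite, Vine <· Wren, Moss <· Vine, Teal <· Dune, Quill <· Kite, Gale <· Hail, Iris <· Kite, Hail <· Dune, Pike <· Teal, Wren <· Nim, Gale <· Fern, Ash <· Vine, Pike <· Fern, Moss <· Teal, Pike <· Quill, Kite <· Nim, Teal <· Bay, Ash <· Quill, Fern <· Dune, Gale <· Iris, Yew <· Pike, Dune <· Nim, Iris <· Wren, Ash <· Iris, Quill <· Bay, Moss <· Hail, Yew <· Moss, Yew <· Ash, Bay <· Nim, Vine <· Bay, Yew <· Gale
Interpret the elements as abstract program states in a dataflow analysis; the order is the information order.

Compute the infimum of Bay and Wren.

Common lower bounds of {Bay, Wren}: Ash, Moss, Vine, Yew.
The greatest among these is Vine.

Vine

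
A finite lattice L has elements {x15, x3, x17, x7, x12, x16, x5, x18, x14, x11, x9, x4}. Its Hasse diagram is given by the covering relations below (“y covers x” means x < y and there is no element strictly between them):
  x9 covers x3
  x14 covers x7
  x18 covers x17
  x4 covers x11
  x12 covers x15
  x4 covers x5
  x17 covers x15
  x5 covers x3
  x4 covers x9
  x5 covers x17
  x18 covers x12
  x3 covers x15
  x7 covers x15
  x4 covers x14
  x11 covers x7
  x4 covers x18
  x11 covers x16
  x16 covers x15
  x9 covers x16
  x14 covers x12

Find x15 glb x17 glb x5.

Common lower bounds of {x15, x17, x5}: x15.
The greatest among these is x15.

x15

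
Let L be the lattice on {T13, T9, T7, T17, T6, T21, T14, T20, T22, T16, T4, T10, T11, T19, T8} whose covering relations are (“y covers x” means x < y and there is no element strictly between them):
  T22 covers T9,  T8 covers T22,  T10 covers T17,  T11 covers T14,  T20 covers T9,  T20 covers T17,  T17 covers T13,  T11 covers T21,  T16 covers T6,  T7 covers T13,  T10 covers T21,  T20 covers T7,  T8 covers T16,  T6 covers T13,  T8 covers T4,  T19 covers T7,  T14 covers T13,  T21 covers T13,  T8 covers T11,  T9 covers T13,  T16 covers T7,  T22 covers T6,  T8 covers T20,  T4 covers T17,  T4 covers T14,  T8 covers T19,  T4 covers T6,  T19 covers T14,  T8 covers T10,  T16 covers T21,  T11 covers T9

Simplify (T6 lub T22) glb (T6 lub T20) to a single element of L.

T22

T6 ∨ T22 = T22
T6 ∨ T20 = T8
T22 ∧ T8 = T22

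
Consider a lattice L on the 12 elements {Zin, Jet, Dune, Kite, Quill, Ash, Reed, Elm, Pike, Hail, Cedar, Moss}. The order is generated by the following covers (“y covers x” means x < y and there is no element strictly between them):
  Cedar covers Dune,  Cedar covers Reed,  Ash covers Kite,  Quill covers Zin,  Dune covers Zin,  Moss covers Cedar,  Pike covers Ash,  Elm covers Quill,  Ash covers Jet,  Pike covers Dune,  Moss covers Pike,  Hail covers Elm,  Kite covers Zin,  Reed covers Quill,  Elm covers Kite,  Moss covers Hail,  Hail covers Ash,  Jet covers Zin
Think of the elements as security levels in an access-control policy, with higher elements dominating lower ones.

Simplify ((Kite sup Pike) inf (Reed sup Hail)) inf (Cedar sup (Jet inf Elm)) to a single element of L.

Dune

Kite ∨ Pike = Pike
Reed ∨ Hail = Moss
Pike ∧ Moss = Pike
Jet ∧ Elm = Zin
Cedar ∨ Zin = Cedar
Pike ∧ Cedar = Dune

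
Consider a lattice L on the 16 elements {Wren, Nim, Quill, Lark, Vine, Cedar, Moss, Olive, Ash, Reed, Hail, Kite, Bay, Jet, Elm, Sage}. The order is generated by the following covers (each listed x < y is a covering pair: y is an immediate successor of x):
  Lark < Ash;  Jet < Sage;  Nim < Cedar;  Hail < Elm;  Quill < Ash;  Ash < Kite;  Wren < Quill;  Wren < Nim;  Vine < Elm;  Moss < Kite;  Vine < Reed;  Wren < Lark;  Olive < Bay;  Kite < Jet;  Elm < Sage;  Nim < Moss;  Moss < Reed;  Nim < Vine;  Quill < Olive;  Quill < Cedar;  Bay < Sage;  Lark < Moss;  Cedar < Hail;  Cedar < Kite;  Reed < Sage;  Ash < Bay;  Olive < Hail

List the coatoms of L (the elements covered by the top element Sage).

Bay, Elm, Jet, Reed

The coatoms are exactly the elements covered by Sage: Bay, Elm, Jet, Reed.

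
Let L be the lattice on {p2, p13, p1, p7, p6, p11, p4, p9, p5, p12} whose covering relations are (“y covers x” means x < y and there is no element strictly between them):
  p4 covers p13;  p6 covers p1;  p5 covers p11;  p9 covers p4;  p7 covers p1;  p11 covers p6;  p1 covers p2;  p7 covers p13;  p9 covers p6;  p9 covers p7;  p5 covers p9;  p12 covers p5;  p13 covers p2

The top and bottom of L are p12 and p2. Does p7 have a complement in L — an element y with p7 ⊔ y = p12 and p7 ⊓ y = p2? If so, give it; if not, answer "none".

none

For every candidate y, either p7 ∨ y ≠ p12 or p7 ∧ y ≠ p2; no complement exists.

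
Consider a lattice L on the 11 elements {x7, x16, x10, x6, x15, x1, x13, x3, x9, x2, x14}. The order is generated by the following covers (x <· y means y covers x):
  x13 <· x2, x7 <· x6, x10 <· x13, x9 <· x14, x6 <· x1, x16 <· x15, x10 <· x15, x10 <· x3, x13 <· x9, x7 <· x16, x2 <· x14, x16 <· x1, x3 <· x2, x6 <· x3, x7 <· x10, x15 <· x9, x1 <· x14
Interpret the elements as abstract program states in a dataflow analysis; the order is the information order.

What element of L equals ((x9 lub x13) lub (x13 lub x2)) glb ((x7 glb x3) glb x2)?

x9 ∨ x13 = x9
x13 ∨ x2 = x2
x9 ∨ x2 = x14
x7 ∧ x3 = x7
x7 ∧ x2 = x7
x14 ∧ x7 = x7

x7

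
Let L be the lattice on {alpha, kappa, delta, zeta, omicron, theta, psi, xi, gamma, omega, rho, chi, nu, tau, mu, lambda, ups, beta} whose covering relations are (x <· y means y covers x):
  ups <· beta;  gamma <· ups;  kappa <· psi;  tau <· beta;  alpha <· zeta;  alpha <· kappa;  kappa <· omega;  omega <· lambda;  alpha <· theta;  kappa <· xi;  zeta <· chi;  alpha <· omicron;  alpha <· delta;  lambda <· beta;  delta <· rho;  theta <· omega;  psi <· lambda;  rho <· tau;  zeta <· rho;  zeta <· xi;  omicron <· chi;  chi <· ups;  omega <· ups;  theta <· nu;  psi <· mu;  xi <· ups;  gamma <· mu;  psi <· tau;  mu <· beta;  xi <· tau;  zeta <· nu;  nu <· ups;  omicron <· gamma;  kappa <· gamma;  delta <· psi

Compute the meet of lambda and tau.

psi

Common lower bounds of {lambda, tau}: alpha, delta, kappa, psi.
The greatest among these is psi.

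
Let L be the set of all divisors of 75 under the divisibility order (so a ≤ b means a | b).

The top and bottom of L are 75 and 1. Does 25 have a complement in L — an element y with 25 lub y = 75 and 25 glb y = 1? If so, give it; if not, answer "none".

Need y with 25 ∨ y = 75 and 25 ∧ y = 1.
Checking each element gives: 3.

3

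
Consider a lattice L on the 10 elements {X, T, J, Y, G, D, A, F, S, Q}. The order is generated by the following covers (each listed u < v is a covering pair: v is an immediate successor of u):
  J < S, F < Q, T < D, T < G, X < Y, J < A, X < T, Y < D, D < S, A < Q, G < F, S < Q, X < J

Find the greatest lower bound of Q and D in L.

Common lower bounds of {Q, D}: D, T, X, Y.
The greatest among these is D.

D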